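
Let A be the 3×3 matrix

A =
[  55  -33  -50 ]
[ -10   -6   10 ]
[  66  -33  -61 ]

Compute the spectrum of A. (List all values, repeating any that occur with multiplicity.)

-11, -6, 5

Set up det(lambda·I - A) = 0.
Expanding the 3×3 determinant: p(lambda) = lambda^3 + 12·lambda^2 - 19·lambda - 330.
Since p(5) = 0, lambda = 5 is a root.
Factor out (lambda - 5): p(lambda) = (lambda - 5)·(lambda^2 + 17·lambda + 66).
The quadratic factors as (lambda + 11)·(lambda + 6).
Eigenvalues: -11, -6, 5.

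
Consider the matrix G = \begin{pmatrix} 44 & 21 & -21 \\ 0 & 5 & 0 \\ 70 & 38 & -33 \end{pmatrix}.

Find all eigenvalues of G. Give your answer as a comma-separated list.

2, 5, 9

Compute the characteristic polynomial p(lambda) = det(lambda·I - G).
Expanding along the first row, p(lambda) = lambda^3 - 16·lambda^2 + 73·lambda - 90.
Since p(2) = 0, lambda = 2 is a root.
Factor out (lambda - 2): p(lambda) = (lambda - 2)·(lambda^2 - 14·lambda + 45).
The quadratic factors as (lambda - 5)·(lambda - 9).
Eigenvalues: 2, 5, 9.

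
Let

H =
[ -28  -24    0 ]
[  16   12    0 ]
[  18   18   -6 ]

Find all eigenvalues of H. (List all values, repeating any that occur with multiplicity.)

-12, -6, -4

Set up det(λI - H) = 0.
Cofactor expansion gives p(λ) = λ^3 + 22λ^2 + 144λ + 288.
Since p(-12) = 0, λ = -12 is a root.
Factor out (λ + 12): p(λ) = (λ + 12)·(λ^2 + 10λ + 24).
The quadratic factors as (λ + 6)·(λ + 4).
Eigenvalues: -12, -6, -4.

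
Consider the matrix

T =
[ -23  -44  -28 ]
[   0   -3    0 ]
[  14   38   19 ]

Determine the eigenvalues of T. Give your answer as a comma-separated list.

Compute the characteristic polynomial p(lambda) = det(lambda·I - T).
Expanding along the first row, p(lambda) = lambda^3 + 7·lambda^2 - 33·lambda - 135.
Rational-root test: lambda = -3 gives p(-3) = 0.
Factor out (lambda + 3): p(lambda) = (lambda + 3)·(lambda^2 + 4·lambda - 45).
The quadratic factors as (lambda + 9)·(lambda - 5).
Eigenvalues: -9, -3, 5.

-9, -3, 5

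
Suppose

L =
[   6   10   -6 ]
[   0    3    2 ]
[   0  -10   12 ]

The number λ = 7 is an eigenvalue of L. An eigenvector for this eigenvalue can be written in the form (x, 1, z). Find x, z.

-2, 2

We need (L - 7I)v = 0.
L - 7I = [[-1, 10, -6], [0, -4, 2], [0, -10, 5]].
Row 1: (-1)·x + (10)·1 + (-6)·z = 0
Row 2: (0)·x + (-4)·1 + (2)·z = 0
Row 3: (0)·x + (-10)·1 + (5)·z = 0
Solving gives x = -2, z = 2.
Check: L·(-2, 1, 2) = (-14, 7, 14) = 7·(-2, 1, 2).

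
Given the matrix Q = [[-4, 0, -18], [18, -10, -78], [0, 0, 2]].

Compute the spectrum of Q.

Compute the characteristic polynomial p(s) = det(sI - Q).
Expanding along the first row, p(s) = s^3 + 12s^2 + 12s - 80.
Rational-root test: s = 2 gives p(2) = 0.
Factor out (s - 2): p(s) = (s - 2)·(s^2 + 14s + 40).
The quadratic factors as (s + 10)·(s + 4).
Eigenvalues: -10, -4, 2.

-10, -4, 2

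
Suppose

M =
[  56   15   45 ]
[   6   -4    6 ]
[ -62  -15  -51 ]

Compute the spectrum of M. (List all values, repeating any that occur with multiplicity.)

-6, -4, 11

Set up det(μI - M) = 0.
Cofactor expansion gives p(μ) = μ^3 - μ^2 - 86μ - 264.
Since p(-6) = 0, μ = -6 is a root.
Dividing by (μ + 6) leaves μ^2 - 7μ - 44.
The quadratic factors as (μ + 4)·(μ - 11).
Eigenvalues: -6, -4, 11.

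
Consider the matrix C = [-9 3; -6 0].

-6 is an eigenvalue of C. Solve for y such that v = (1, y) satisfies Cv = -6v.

We need (C + 6I)v = 0.
C + 6I = [[-3, 3], [-6, 6]].
Row 1: (-3)·1 + (3)·y = 0
Row 2: (-6)·1 + (6)·y = 0
Solving gives y = 1.
Check: C·(1, 1) = (-6, -6) = -6·(1, 1).

1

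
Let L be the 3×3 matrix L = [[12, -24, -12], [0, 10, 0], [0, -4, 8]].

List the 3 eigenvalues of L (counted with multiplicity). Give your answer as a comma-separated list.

8, 10, 12

Compute the characteristic polynomial p(μ) = det(μI - L).
Expanding the 3×3 determinant: p(μ) = μ^3 - 30μ^2 + 296μ - 960.
Try μ = 12: p(12) = 0, so 12 is a root.
Dividing by (μ - 12) leaves μ^2 - 18μ + 80.
The quadratic factors as (μ - 8)·(μ - 10).
Eigenvalues: 8, 10, 12.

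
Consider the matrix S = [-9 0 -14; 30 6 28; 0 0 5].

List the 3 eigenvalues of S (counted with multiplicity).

-9, 5, 6

The characteristic polynomial is p(μ) = det(μI - S).
Expanding along the first row, p(μ) = μ^3 - 2μ^2 - 69μ + 270.
Since p(5) = 0, μ = 5 is a root.
Dividing by (μ - 5) leaves μ^2 + 3μ - 54.
The quadratic factors as (μ + 9)·(μ - 6).
Eigenvalues: -9, 5, 6.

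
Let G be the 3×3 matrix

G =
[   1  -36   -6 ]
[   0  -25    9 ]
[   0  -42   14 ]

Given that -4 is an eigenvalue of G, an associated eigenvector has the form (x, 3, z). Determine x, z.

30, 7

We need (G + 4I)v = 0.
G + 4I = [[5, -36, -6], [0, -21, 9], [0, -42, 18]].
Row 1: (5)·x + (-36)·3 + (-6)·z = 0
Row 2: (0)·x + (-21)·3 + (9)·z = 0
Row 3: (0)·x + (-42)·3 + (18)·z = 0
Solving gives x = 30, z = 7.
Check: G·(30, 3, 7) = (-120, -12, -28) = -4·(30, 3, 7).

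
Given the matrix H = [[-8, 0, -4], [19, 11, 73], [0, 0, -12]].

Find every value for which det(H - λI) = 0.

-12, -8, 11

The characteristic polynomial is p(μ) = det(μI - H).
Expanding the 3×3 determinant: p(μ) = μ^3 + 9μ^2 - 124μ - 1056.
Rational-root test: μ = -8 gives p(-8) = 0.
Factor out (μ + 8): p(μ) = (μ + 8)·(μ^2 + μ - 132).
The quadratic factors as (μ + 12)·(μ - 11).
Eigenvalues: -12, -8, 11.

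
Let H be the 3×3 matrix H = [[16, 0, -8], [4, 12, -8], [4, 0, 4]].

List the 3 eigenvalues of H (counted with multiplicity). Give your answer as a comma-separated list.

8, 12, 12

Set up det(lambda·I - H) = 0.
Cofactor expansion gives p(lambda) = lambda^3 - 32·lambda^2 + 336·lambda - 1152.
Rational-root test: lambda = 8 gives p(8) = 0.
Dividing by (lambda - 8) leaves lambda^2 - 24·lambda + 144.
The quadratic factor is (lambda - 12)^2.
Eigenvalues: 8, 12, 12.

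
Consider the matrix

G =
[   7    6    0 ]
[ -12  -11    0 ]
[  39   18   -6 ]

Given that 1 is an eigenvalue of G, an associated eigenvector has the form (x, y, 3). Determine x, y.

1, -1

We need (G - 1I)v = 0.
G - 1I = [[6, 6, 0], [-12, -12, 0], [39, 18, -7]].
Row 1: (6)·x + (6)·y + (0)·3 = 0
Row 2: (-12)·x + (-12)·y + (0)·3 = 0
Row 3: (39)·x + (18)·y + (-7)·3 = 0
Solving gives x = 1, y = -1.
Check: G·(1, -1, 3) = (1, -1, 3) = 1·(1, -1, 3).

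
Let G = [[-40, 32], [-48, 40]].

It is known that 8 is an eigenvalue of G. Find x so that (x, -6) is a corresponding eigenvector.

-4

We need (G - 8I)v = 0.
G - 8I = [[-48, 32], [-48, 32]].
Row 1: (-48)·x + (32)·-6 = 0
Row 2: (-48)·x + (32)·-6 = 0
Solving gives x = -4.
Check: G·(-4, -6) = (-32, -48) = 8·(-4, -6).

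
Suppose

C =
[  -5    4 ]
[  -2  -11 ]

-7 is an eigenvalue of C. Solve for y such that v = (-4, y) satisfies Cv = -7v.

We need (C + 7I)v = 0.
C + 7I = [[2, 4], [-2, -4]].
Row 1: (2)·-4 + (4)·y = 0
Row 2: (-2)·-4 + (-4)·y = 0
Solving gives y = 2.
Check: C·(-4, 2) = (28, -14) = -7·(-4, 2).

2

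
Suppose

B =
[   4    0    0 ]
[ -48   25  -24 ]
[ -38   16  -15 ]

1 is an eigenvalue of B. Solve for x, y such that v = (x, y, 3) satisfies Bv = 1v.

We need (B - 1I)v = 0.
B - 1I = [[3, 0, 0], [-48, 24, -24], [-38, 16, -16]].
Row 1: (3)·x + (0)·y + (0)·3 = 0
Row 2: (-48)·x + (24)·y + (-24)·3 = 0
Row 3: (-38)·x + (16)·y + (-16)·3 = 0
Solving gives x = 0, y = 3.
Check: B·(0, 3, 3) = (0, 3, 3) = 1·(0, 3, 3).

0, 3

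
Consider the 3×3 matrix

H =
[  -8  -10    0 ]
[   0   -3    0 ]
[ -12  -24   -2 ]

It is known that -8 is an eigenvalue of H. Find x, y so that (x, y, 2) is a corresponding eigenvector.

1, 0

We need (H + 8I)v = 0.
H + 8I = [[0, -10, 0], [0, 5, 0], [-12, -24, 6]].
Row 1: (0)·x + (-10)·y + (0)·2 = 0
Row 2: (0)·x + (5)·y + (0)·2 = 0
Row 3: (-12)·x + (-24)·y + (6)·2 = 0
Solving gives x = 1, y = 0.
Check: H·(1, 0, 2) = (-8, 0, -16) = -8·(1, 0, 2).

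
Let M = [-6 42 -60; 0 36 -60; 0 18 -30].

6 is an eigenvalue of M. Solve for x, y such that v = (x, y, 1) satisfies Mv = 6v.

We need (M - 6I)v = 0.
M - 6I = [[-12, 42, -60], [0, 30, -60], [0, 18, -36]].
Row 1: (-12)·x + (42)·y + (-60)·1 = 0
Row 2: (0)·x + (30)·y + (-60)·1 = 0
Row 3: (0)·x + (18)·y + (-36)·1 = 0
Solving gives x = 2, y = 2.
Check: M·(2, 2, 1) = (12, 12, 6) = 6·(2, 2, 1).

2, 2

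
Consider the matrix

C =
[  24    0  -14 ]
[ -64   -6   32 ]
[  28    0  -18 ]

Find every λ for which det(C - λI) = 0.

-6, -4, 10

Set up det(λI - C) = 0.
Cofactor expansion gives p(λ) = λ^3 - 76λ - 240.
Rational-root test: λ = -4 gives p(-4) = 0.
Dividing by (λ + 4) leaves λ^2 - 4λ - 60.
The quadratic factors as (λ + 6)·(λ - 10).
Eigenvalues: -6, -4, 10.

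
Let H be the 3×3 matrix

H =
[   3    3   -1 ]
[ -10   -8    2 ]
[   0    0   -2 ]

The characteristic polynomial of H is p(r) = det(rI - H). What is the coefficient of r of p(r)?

16

p(r) = r^3 + 7r^2 + 16r + 12.
The coefficient of r is 16.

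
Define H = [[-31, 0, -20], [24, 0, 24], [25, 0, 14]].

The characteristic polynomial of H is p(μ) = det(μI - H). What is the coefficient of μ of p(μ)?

66

p(μ) = μ^3 + 17μ^2 + 66μ.
The coefficient of μ is 66.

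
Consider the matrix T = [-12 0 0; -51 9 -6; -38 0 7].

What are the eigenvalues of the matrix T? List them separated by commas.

-12, 7, 9

The characteristic polynomial is p(λ) = det(λI - T).
Expanding along the first row, p(λ) = λ^3 - 4λ^2 - 129λ + 756.
Since p(-12) = 0, λ = -12 is a root.
Factor out (λ + 12): p(λ) = (λ + 12)·(λ^2 - 16λ + 63).
The quadratic factors as (λ - 7)·(λ - 9).
Eigenvalues: -12, 7, 9.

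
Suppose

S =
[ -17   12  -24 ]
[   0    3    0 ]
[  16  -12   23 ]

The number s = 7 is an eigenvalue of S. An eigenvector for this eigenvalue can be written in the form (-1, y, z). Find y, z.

0, 1

We need (S - 7I)v = 0.
S - 7I = [[-24, 12, -24], [0, -4, 0], [16, -12, 16]].
Row 1: (-24)·-1 + (12)·y + (-24)·z = 0
Row 2: (0)·-1 + (-4)·y + (0)·z = 0
Row 3: (16)·-1 + (-12)·y + (16)·z = 0
Solving gives y = 0, z = 1.
Check: S·(-1, 0, 1) = (-7, 0, 7) = 7·(-1, 0, 1).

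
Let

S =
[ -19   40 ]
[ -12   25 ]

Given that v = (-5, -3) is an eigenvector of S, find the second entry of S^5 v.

-9375

First find the eigenvalue: Sv = (-25, -15) = 5·(-5, -3), so λ = 5.
Then S^5 v = λ^5·v = 5^5·(-5, -3) = 3125·(-5, -3) = (-15625, -9375).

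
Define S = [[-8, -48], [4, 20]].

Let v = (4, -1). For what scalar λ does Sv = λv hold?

Compute Sv: S·(4, -1) = (16, -4).
Since Sv = λv, compare component 1: 16 = λ·4, so λ = 4.

4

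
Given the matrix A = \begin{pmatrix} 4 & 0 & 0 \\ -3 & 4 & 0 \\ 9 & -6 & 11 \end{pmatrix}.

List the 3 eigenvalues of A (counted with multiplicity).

A is lower triangular, so its eigenvalues are the diagonal entries.
Diagonal: 4, 4, 11.

4, 4, 11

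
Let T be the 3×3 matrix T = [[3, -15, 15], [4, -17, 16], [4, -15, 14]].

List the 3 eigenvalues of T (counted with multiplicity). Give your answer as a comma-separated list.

-2, -1, 3

The characteristic polynomial is p(s) = det(sI - T).
Expanding along the first row, p(s) = s^3 - 7s - 6.
Try s = -2: p(-2) = 0, so -2 is a root.
Dividing by (s + 2) leaves s^2 - 2s - 3.
The quadratic factors as (s + 1)·(s - 3).
Eigenvalues: -2, -1, 3.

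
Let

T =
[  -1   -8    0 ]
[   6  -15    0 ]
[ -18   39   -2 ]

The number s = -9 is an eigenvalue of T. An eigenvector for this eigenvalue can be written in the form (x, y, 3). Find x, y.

-1, -1

We need (T + 9I)v = 0.
T + 9I = [[8, -8, 0], [6, -6, 0], [-18, 39, 7]].
Row 1: (8)·x + (-8)·y + (0)·3 = 0
Row 2: (6)·x + (-6)·y + (0)·3 = 0
Row 3: (-18)·x + (39)·y + (7)·3 = 0
Solving gives x = -1, y = -1.
Check: T·(-1, -1, 3) = (9, 9, -27) = -9·(-1, -1, 3).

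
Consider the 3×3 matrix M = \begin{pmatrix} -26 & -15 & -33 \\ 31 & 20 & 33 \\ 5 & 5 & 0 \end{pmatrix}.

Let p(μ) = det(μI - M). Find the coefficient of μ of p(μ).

-55

p(μ) = μ^3 + 6μ^2 - 55μ.
The coefficient of μ is -55.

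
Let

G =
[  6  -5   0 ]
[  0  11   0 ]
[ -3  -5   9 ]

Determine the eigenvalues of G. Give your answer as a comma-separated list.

6, 9, 11

Set up det(λI - G) = 0.
Expanding along the first row, p(λ) = λ^3 - 26λ^2 + 219λ - 594.
Rational-root test: λ = 9 gives p(9) = 0.
Dividing by (λ - 9) leaves λ^2 - 17λ + 66.
The quadratic factors as (λ - 6)·(λ - 11).
Eigenvalues: 6, 9, 11.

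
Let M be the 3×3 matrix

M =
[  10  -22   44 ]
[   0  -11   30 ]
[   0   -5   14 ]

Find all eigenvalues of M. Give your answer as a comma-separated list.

-1, 4, 10

The characteristic polynomial is p(r) = det(rI - M).
Expanding along the first row, p(r) = r^3 - 13r^2 + 26r + 40.
Try r = -1: p(-1) = 0, so -1 is a root.
Dividing by (r + 1) leaves r^2 - 14r + 40.
The quadratic factors as (r - 4)·(r - 10).
Eigenvalues: -1, 4, 10.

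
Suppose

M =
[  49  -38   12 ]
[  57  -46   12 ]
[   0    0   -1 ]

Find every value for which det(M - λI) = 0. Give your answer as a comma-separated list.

-8, -1, 11

Compute the characteristic polynomial p(λ) = det(λI - M).
Expanding along the first row, p(λ) = λ^3 - 2λ^2 - 91λ - 88.
Since p(11) = 0, λ = 11 is a root.
Dividing by (λ - 11) leaves λ^2 + 9λ + 8.
The quadratic factors as (λ + 8)·(λ + 1).
Eigenvalues: -8, -1, 11.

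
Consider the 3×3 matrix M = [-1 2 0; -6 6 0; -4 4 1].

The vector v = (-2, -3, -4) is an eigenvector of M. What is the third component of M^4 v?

-64

First find the eigenvalue: Mv = (-4, -6, -8) = 2·(-2, -3, -4), so λ = 2.
Then M^4 v = λ^4·v = 2^4·(-2, -3, -4) = 16·(-2, -3, -4) = (-32, -48, -64).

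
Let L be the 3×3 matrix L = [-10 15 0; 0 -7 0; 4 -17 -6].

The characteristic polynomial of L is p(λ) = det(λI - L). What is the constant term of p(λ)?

420

p(λ) = λ^3 + 23λ^2 + 172λ + 420.
The constant term is 420.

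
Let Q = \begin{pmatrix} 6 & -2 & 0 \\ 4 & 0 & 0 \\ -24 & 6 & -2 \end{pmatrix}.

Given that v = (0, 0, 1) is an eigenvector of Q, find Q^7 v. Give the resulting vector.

First find the eigenvalue: Qv = (0, 0, -2) = -2·(0, 0, 1), so λ = -2.
Then Q^7 v = λ^7·v = (-2)^7·(0, 0, 1) = -128·(0, 0, 1) = (0, 0, -128).

(0, 0, -128)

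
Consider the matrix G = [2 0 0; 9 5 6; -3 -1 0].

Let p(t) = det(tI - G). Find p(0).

p(0) = det(0·I − G) = det(−G) = (−1)^3·det(G).
det(G) = 12, so p(0) = -12.

-12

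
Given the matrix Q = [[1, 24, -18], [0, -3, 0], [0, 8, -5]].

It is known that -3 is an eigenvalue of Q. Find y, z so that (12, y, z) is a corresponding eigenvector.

We need (Q + 3I)v = 0.
Q + 3I = [[4, 24, -18], [0, 0, 0], [0, 8, -2]].
Row 1: (4)·12 + (24)·y + (-18)·z = 0
Row 2: (0)·12 + (0)·y + (0)·z = 0
Row 3: (0)·12 + (8)·y + (-2)·z = 0
Solving gives y = 1, z = 4.
Check: Q·(12, 1, 4) = (-36, -3, -12) = -3·(12, 1, 4).

1, 4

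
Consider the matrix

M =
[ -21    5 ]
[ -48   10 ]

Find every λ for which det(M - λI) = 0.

-6, -5

det(M - lambda·I) = (-21 - lambda)(10 - lambda) - (5)·(-48) = lambda^2 + 11·lambda + 30.
This factors as (lambda + 6)·(lambda + 5) = 0.
Eigenvalues: -6, -5.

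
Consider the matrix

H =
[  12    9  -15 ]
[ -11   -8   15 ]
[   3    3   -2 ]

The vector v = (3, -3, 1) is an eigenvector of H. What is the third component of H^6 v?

First find the eigenvalue: Hv = (-6, 6, -2) = -2·(3, -3, 1), so λ = -2.
Then H^6 v = λ^6·v = (-2)^6·(3, -3, 1) = 64·(3, -3, 1) = (192, -192, 64).

64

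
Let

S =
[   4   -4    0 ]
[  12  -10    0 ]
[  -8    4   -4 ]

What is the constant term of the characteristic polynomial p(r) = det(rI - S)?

p(0) = det(0·I − S) = det(−S) = (−1)^3·det(S).
det(S) = -32, so p(0) = 32.

32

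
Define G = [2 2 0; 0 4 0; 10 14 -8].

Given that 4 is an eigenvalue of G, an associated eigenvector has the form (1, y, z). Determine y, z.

We need (G - 4I)v = 0.
G - 4I = [[-2, 2, 0], [0, 0, 0], [10, 14, -12]].
Row 1: (-2)·1 + (2)·y + (0)·z = 0
Row 2: (0)·1 + (0)·y + (0)·z = 0
Row 3: (10)·1 + (14)·y + (-12)·z = 0
Solving gives y = 1, z = 2.
Check: G·(1, 1, 2) = (4, 4, 8) = 4·(1, 1, 2).

1, 2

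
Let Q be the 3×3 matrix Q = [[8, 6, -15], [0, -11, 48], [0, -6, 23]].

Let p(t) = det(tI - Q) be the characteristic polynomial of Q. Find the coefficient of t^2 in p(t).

-20

The coefficient of t^2 of det(tI - Q) is −trace(Q).
trace(Q) = (8) + (-11) + (23) = 20, so the coefficient is -20.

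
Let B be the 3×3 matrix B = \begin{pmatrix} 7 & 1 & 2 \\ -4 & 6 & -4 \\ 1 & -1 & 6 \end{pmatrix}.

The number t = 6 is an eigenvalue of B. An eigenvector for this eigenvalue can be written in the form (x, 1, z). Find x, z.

1, -1

We need (B - 6I)v = 0.
B - 6I = [[1, 1, 2], [-4, 0, -4], [1, -1, 0]].
Row 1: (1)·x + (1)·1 + (2)·z = 0
Row 2: (-4)·x + (0)·1 + (-4)·z = 0
Row 3: (1)·x + (-1)·1 + (0)·z = 0
Solving gives x = 1, z = -1.
Check: B·(1, 1, -1) = (6, 6, -6) = 6·(1, 1, -1).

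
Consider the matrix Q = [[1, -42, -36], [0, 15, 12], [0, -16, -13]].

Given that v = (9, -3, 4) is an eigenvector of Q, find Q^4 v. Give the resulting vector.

(9, -3, 4)

First find the eigenvalue: Qv = (-9, 3, -4) = -1·(9, -3, 4), so λ = -1.
Then Q^4 v = λ^4·v = (-1)^4·(9, -3, 4) = 1·(9, -3, 4) = (9, -3, 4).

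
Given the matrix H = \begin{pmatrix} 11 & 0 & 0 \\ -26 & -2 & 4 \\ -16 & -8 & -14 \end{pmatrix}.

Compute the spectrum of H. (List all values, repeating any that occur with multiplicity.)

Set up det(μI - H) = 0.
Expanding the 3×3 determinant: p(μ) = μ^3 + 5μ^2 - 116μ - 660.
Try μ = -6: p(-6) = 0, so -6 is a root.
Factor out (μ + 6): p(μ) = (μ + 6)·(μ^2 - μ - 110).
The quadratic factors as (μ + 10)·(μ - 11).
Eigenvalues: -10, -6, 11.

-10, -6, 11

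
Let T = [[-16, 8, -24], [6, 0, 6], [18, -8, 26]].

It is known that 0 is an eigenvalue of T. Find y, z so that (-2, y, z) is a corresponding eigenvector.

2, 2

We need (T)v = 0.
T = [[-16, 8, -24], [6, 0, 6], [18, -8, 26]].
Row 1: (-16)·-2 + (8)·y + (-24)·z = 0
Row 2: (6)·-2 + (0)·y + (6)·z = 0
Row 3: (18)·-2 + (-8)·y + (26)·z = 0
Solving gives y = 2, z = 2.
Check: T·(-2, 2, 2) = (0, 0, 0) = 0·(-2, 2, 2).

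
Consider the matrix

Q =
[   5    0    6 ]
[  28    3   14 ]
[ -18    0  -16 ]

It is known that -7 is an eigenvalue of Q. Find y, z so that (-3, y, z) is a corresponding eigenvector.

0, 6

We need (Q + 7I)v = 0.
Q + 7I = [[12, 0, 6], [28, 10, 14], [-18, 0, -9]].
Row 1: (12)·-3 + (0)·y + (6)·z = 0
Row 2: (28)·-3 + (10)·y + (14)·z = 0
Row 3: (-18)·-3 + (0)·y + (-9)·z = 0
Solving gives y = 0, z = 6.
Check: Q·(-3, 0, 6) = (21, 0, -42) = -7·(-3, 0, 6).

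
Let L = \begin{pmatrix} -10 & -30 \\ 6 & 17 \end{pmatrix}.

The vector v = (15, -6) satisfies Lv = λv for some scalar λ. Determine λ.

Compute Lv: L·(15, -6) = (30, -12).
Since Lv = λv, compare component 1: 30 = λ·15, so λ = 2.

2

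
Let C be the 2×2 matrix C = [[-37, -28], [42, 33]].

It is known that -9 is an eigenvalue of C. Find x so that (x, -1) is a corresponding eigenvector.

We need (C + 9I)v = 0.
C + 9I = [[-28, -28], [42, 42]].
Row 1: (-28)·x + (-28)·-1 = 0
Row 2: (42)·x + (42)·-1 = 0
Solving gives x = 1.
Check: C·(1, -1) = (-9, 9) = -9·(1, -1).

1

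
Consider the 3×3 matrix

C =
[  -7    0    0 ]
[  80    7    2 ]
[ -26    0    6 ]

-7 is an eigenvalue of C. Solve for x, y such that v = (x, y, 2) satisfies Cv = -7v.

We need (C + 7I)v = 0.
C + 7I = [[0, 0, 0], [80, 14, 2], [-26, 0, 13]].
Row 1: (0)·x + (0)·y + (0)·2 = 0
Row 2: (80)·x + (14)·y + (2)·2 = 0
Row 3: (-26)·x + (0)·y + (13)·2 = 0
Solving gives x = 1, y = -6.
Check: C·(1, -6, 2) = (-7, 42, -14) = -7·(1, -6, 2).

1, -6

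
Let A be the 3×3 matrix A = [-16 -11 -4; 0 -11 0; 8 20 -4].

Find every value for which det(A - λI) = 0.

-12, -11, -8

Compute the characteristic polynomial p(lambda) = det(lambda·I - A).
Expanding along the first row, p(lambda) = lambda^3 + 31·lambda^2 + 316·lambda + 1056.
Rational-root test: lambda = -11 gives p(-11) = 0.
Factor out (lambda + 11): p(lambda) = (lambda + 11)·(lambda^2 + 20·lambda + 96).
The quadratic factors as (lambda + 12)·(lambda + 8).
Eigenvalues: -12, -11, -8.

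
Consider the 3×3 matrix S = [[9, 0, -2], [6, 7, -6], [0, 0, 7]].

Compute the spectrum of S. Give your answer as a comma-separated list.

7, 7, 9

Compute the characteristic polynomial p(r) = det(rI - S).
Cofactor expansion gives p(r) = r^3 - 23r^2 + 175r - 441.
Since p(9) = 0, r = 9 is a root.
Dividing by (r - 9) leaves r^2 - 14r + 49.
The quadratic factor is (r - 7)^2.
Eigenvalues: 7, 7, 9.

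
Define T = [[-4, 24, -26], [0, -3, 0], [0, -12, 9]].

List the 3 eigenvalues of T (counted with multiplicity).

Compute the characteristic polynomial p(lambda) = det(lambda·I - T).
Expanding the 3×3 determinant: p(lambda) = lambda^3 - 2·lambda^2 - 51·lambda - 108.
Try lambda = 9: p(9) = 0, so 9 is a root.
Dividing by (lambda - 9) leaves lambda^2 + 7·lambda + 12.
The quadratic factors as (lambda + 4)·(lambda + 3).
Eigenvalues: -4, -3, 9.

-4, -3, 9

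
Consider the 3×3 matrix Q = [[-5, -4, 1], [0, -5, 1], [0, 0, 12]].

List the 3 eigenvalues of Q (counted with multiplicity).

-5, -5, 12

Q is upper triangular, so its eigenvalues are the diagonal entries.
Diagonal: -5, -5, 12.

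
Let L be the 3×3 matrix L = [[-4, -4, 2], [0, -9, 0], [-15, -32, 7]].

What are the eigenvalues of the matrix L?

The characteristic polynomial is p(s) = det(sI - L).
Expanding along the first row, p(s) = s^3 + 6s^2 - 25s + 18.
Rational-root test: s = 2 gives p(2) = 0.
Factor out (s - 2): p(s) = (s - 2)·(s^2 + 8s - 9).
The quadratic factors as (s + 9)·(s - 1).
Eigenvalues: -9, 1, 2.

-9, 1, 2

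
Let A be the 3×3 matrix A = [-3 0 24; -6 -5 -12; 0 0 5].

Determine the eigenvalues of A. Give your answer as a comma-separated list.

-5, -3, 5

The characteristic polynomial is p(λ) = det(λI - A).
Expanding the 3×3 determinant: p(λ) = λ^3 + 3λ^2 - 25λ - 75.
Since p(-3) = 0, λ = -3 is a root.
Dividing by (λ + 3) leaves λ^2 - 25.
The quadratic factors as (λ + 5)·(λ - 5).
Eigenvalues: -5, -3, 5.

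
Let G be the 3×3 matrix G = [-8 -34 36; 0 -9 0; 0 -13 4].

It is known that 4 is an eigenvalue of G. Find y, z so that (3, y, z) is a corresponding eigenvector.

We need (G - 4I)v = 0.
G - 4I = [[-12, -34, 36], [0, -13, 0], [0, -13, 0]].
Row 1: (-12)·3 + (-34)·y + (36)·z = 0
Row 2: (0)·3 + (-13)·y + (0)·z = 0
Row 3: (0)·3 + (-13)·y + (0)·z = 0
Solving gives y = 0, z = 1.
Check: G·(3, 0, 1) = (12, 0, 4) = 4·(3, 0, 1).

0, 1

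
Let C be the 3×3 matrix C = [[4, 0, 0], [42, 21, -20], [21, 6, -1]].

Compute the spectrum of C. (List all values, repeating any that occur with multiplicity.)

4, 9, 11

Compute the characteristic polynomial p(λ) = det(λI - C).
Expanding the 3×3 determinant: p(λ) = λ^3 - 24λ^2 + 179λ - 396.
Since p(11) = 0, λ = 11 is a root.
Factor out (λ - 11): p(λ) = (λ - 11)·(λ^2 - 13λ + 36).
The quadratic factors as (λ - 4)·(λ - 9).
Eigenvalues: 4, 9, 11.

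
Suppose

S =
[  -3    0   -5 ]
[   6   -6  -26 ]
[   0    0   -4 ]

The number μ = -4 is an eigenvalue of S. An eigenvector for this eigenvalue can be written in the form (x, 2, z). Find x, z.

5, 1

We need (S + 4I)v = 0.
S + 4I = [[1, 0, -5], [6, -2, -26], [0, 0, 0]].
Row 1: (1)·x + (0)·2 + (-5)·z = 0
Row 2: (6)·x + (-2)·2 + (-26)·z = 0
Row 3: (0)·x + (0)·2 + (0)·z = 0
Solving gives x = 5, z = 1.
Check: S·(5, 2, 1) = (-20, -8, -4) = -4·(5, 2, 1).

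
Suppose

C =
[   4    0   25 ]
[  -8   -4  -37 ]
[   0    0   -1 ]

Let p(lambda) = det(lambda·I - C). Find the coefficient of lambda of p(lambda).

-16

p(lambda) = lambda^3 + lambda^2 - 16·lambda - 16.
The coefficient of lambda is -16.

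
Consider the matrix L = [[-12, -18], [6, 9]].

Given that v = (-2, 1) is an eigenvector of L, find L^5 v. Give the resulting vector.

First find the eigenvalue: Lv = (6, -3) = -3·(-2, 1), so λ = -3.
Then L^5 v = λ^5·v = (-3)^5·(-2, 1) = -243·(-2, 1) = (486, -243).

(486, -243)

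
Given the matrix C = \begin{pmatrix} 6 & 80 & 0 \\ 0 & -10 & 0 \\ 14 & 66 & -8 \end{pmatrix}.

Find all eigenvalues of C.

-10, -8, 6

Compute the characteristic polynomial p(λ) = det(λI - C).
Expanding the 3×3 determinant: p(λ) = λ^3 + 12λ^2 - 28λ - 480.
Since p(6) = 0, λ = 6 is a root.
Factor out (λ - 6): p(λ) = (λ - 6)·(λ^2 + 18λ + 80).
The quadratic factors as (λ + 10)·(λ + 8).
Eigenvalues: -10, -8, 6.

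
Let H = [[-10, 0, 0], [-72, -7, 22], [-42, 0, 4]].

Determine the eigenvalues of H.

Compute the characteristic polynomial p(lambda) = det(lambda·I - H).
Expanding along the first row, p(lambda) = lambda^3 + 13·lambda^2 + 2·lambda - 280.
Rational-root test: lambda = -10 gives p(-10) = 0.
Factor out (lambda + 10): p(lambda) = (lambda + 10)·(lambda^2 + 3·lambda - 28).
The quadratic factors as (lambda + 7)·(lambda - 4).
Eigenvalues: -10, -7, 4.

-10, -7, 4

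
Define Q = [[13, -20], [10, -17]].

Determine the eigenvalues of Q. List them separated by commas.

det(Q - tI) = (13 - t)(-17 - t) - (-20)·(10) = t^2 + 4t - 21.
This factors as (t + 7)·(t - 3) = 0.
Eigenvalues: -7, 3.

-7, 3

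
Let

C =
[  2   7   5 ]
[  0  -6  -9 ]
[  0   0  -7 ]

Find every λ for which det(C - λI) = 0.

-7, -6, 2

C is upper triangular, so its eigenvalues are the diagonal entries.
Diagonal: 2, -6, -7.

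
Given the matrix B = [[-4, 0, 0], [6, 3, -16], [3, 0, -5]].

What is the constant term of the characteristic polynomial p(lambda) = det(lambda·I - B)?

-60

p(0) = det(0·I − B) = det(−B) = (−1)^3·det(B).
det(B) = 60, so p(0) = -60.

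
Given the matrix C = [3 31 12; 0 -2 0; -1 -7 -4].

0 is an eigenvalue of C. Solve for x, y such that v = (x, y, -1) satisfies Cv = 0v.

4, 0

We need (C)v = 0.
C = [[3, 31, 12], [0, -2, 0], [-1, -7, -4]].
Row 1: (3)·x + (31)·y + (12)·-1 = 0
Row 2: (0)·x + (-2)·y + (0)·-1 = 0
Row 3: (-1)·x + (-7)·y + (-4)·-1 = 0
Solving gives x = 4, y = 0.
Check: C·(4, 0, -1) = (0, 0, 0) = 0·(4, 0, -1).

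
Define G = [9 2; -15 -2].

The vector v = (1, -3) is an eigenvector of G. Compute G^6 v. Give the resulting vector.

(729, -2187)

First find the eigenvalue: Gv = (3, -9) = 3·(1, -3), so λ = 3.
Then G^6 v = λ^6·v = 3^6·(1, -3) = 729·(1, -3) = (729, -2187).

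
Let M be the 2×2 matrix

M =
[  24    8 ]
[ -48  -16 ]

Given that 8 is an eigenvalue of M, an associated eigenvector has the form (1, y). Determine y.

We need (M - 8I)v = 0.
M - 8I = [[16, 8], [-48, -24]].
Row 1: (16)·1 + (8)·y = 0
Row 2: (-48)·1 + (-24)·y = 0
Solving gives y = -2.
Check: M·(1, -2) = (8, -16) = 8·(1, -2).

-2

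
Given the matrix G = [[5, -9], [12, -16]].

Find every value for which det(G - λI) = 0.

-7, -4

det(G - lambda·I) = (5 - lambda)(-16 - lambda) - (-9)·(12) = lambda^2 + 11·lambda + 28.
This factors as (lambda + 7)·(lambda + 4) = 0.
Eigenvalues: -7, -4.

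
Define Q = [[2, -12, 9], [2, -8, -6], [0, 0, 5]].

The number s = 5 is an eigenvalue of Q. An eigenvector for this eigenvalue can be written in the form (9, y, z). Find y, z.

0, 3

We need (Q - 5I)v = 0.
Q - 5I = [[-3, -12, 9], [2, -13, -6], [0, 0, 0]].
Row 1: (-3)·9 + (-12)·y + (9)·z = 0
Row 2: (2)·9 + (-13)·y + (-6)·z = 0
Row 3: (0)·9 + (0)·y + (0)·z = 0
Solving gives y = 0, z = 3.
Check: Q·(9, 0, 3) = (45, 0, 15) = 5·(9, 0, 3).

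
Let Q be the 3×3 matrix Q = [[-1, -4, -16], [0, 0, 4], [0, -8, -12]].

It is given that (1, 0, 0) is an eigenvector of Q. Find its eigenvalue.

-1

Compute Qv: Q·(1, 0, 0) = (-1, 0, 0).
Since Qv = λv, compare component 1: -1 = λ·1, so λ = -1.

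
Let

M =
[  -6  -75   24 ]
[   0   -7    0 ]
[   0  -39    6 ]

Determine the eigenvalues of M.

The characteristic polynomial is p(r) = det(rI - M).
Expanding along the first row, p(r) = r^3 + 7r^2 - 36r - 252.
Try r = -7: p(-7) = 0, so -7 is a root.
Dividing by (r + 7) leaves r^2 - 36.
The quadratic factors as (r + 6)·(r - 6).
Eigenvalues: -7, -6, 6.

-7, -6, 6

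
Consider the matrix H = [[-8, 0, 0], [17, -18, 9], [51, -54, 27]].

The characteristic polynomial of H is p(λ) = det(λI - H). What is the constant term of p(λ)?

0

p(λ) = λ^3 - λ^2 - 72λ.
The constant term is 0.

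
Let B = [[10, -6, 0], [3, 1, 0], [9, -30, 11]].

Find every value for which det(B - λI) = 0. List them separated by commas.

4, 7, 11

Compute the characteristic polynomial p(r) = det(rI - B).
Expanding the 3×3 determinant: p(r) = r^3 - 22r^2 + 149r - 308.
Rational-root test: r = 7 gives p(7) = 0.
Factor out (r - 7): p(r) = (r - 7)·(r^2 - 15r + 44).
The quadratic factors as (r - 4)·(r - 11).
Eigenvalues: 4, 7, 11.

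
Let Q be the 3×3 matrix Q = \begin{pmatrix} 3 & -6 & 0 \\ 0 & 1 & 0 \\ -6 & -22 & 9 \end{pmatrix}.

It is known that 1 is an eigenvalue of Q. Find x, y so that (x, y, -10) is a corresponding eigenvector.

We need (Q - 1I)v = 0.
Q - 1I = [[2, -6, 0], [0, 0, 0], [-6, -22, 8]].
Row 1: (2)·x + (-6)·y + (0)·-10 = 0
Row 2: (0)·x + (0)·y + (0)·-10 = 0
Row 3: (-6)·x + (-22)·y + (8)·-10 = 0
Solving gives x = -6, y = -2.
Check: Q·(-6, -2, -10) = (-6, -2, -10) = 1·(-6, -2, -10).

-6, -2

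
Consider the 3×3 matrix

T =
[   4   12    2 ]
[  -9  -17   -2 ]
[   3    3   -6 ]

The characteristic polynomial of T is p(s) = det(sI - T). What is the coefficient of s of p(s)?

118

p(s) = s^3 + 19s^2 + 118s + 240.
The coefficient of s is 118.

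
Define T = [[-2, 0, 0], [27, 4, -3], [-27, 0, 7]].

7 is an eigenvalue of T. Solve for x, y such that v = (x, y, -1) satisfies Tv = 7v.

0, 1

We need (T - 7I)v = 0.
T - 7I = [[-9, 0, 0], [27, -3, -3], [-27, 0, 0]].
Row 1: (-9)·x + (0)·y + (0)·-1 = 0
Row 2: (27)·x + (-3)·y + (-3)·-1 = 0
Row 3: (-27)·x + (0)·y + (0)·-1 = 0
Solving gives x = 0, y = 1.
Check: T·(0, 1, -1) = (0, 7, -7) = 7·(0, 1, -1).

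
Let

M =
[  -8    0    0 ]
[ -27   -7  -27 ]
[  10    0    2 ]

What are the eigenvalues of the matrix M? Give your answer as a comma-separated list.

-8, -7, 2

Set up det(rI - M) = 0.
Cofactor expansion gives p(r) = r^3 + 13r^2 + 26r - 112.
Rational-root test: r = 2 gives p(2) = 0.
Factor out (r - 2): p(r) = (r - 2)·(r^2 + 15r + 56).
The quadratic factors as (r + 8)·(r + 7).
Eigenvalues: -8, -7, 2.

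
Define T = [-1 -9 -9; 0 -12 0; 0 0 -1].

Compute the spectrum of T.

-12, -1, -1

T is upper triangular, so its eigenvalues are the diagonal entries.
Diagonal: -1, -12, -1.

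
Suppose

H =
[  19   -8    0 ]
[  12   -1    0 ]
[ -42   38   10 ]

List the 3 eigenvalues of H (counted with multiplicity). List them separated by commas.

Set up det(lambda·I - H) = 0.
Cofactor expansion gives p(lambda) = lambda^3 - 28·lambda^2 + 257·lambda - 770.
Rational-root test: lambda = 10 gives p(10) = 0.
Dividing by (lambda - 10) leaves lambda^2 - 18·lambda + 77.
The quadratic factors as (lambda - 7)·(lambda - 11).
Eigenvalues: 7, 10, 11.

7, 10, 11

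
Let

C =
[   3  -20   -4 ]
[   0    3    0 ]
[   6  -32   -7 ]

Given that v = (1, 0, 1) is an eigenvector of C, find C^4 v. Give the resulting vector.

(1, 0, 1)

First find the eigenvalue: Cv = (-1, 0, -1) = -1·(1, 0, 1), so λ = -1.
Then C^4 v = λ^4·v = (-1)^4·(1, 0, 1) = 1·(1, 0, 1) = (1, 0, 1).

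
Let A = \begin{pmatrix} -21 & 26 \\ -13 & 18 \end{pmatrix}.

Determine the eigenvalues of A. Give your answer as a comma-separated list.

det(A - λI) = (-21 - λ)(18 - λ) - (26)·(-13) = λ^2 + 3λ - 40.
This factors as (λ + 8)·(λ - 5) = 0.
Eigenvalues: -8, 5.

-8, 5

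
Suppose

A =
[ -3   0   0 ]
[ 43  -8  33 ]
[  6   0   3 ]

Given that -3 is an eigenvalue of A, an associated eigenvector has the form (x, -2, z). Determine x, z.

We need (A + 3I)v = 0.
A + 3I = [[0, 0, 0], [43, -5, 33], [6, 0, 6]].
Row 1: (0)·x + (0)·-2 + (0)·z = 0
Row 2: (43)·x + (-5)·-2 + (33)·z = 0
Row 3: (6)·x + (0)·-2 + (6)·z = 0
Solving gives x = -1, z = 1.
Check: A·(-1, -2, 1) = (3, 6, -3) = -3·(-1, -2, 1).

-1, 1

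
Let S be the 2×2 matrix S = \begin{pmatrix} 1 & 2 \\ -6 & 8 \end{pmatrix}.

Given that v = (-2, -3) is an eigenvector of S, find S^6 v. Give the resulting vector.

(-8192, -12288)

First find the eigenvalue: Sv = (-8, -12) = 4·(-2, -3), so λ = 4.
Then S^6 v = λ^6·v = 4^6·(-2, -3) = 4096·(-2, -3) = (-8192, -12288).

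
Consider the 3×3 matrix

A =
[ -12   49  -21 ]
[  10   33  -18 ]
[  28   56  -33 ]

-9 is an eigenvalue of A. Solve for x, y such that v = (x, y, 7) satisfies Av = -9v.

We need (A + 9I)v = 0.
A + 9I = [[-3, 49, -21], [10, 42, -18], [28, 56, -24]].
Row 1: (-3)·x + (49)·y + (-21)·7 = 0
Row 2: (10)·x + (42)·y + (-18)·7 = 0
Row 3: (28)·x + (56)·y + (-24)·7 = 0
Solving gives x = 0, y = 3.
Check: A·(0, 3, 7) = (0, -27, -63) = -9·(0, 3, 7).

0, 3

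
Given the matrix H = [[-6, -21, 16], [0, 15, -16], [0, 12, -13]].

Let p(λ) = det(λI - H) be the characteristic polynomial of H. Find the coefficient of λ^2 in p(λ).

4

The coefficient of λ^2 of det(λI - H) is −trace(H).
trace(H) = (-6) + (15) + (-13) = -4, so the coefficient is 4.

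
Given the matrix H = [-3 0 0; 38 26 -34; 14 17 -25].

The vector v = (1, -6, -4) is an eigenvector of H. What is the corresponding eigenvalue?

Compute Hv: H·(1, -6, -4) = (-3, 18, 12).
Since Hv = λv, compare component 1: -3 = λ·1, so λ = -3.

-3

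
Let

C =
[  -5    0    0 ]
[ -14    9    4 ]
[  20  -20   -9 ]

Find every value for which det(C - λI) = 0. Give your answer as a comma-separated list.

The characteristic polynomial is p(lambda) = det(lambda·I - C).
Cofactor expansion gives p(lambda) = lambda^3 + 5·lambda^2 - lambda - 5.
Since p(-1) = 0, lambda = -1 is a root.
Factor out (lambda + 1): p(lambda) = (lambda + 1)·(lambda^2 + 4·lambda - 5).
The quadratic factors as (lambda + 5)·(lambda - 1).
Eigenvalues: -5, -1, 1.

-5, -1, 1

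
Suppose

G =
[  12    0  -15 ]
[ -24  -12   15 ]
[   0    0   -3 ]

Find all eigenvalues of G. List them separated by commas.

The characteristic polynomial is p(s) = det(sI - G).
Expanding along the first row, p(s) = s^3 + 3s^2 - 144s - 432.
Since p(-3) = 0, s = -3 is a root.
Dividing by (s + 3) leaves s^2 - 144.
The quadratic factors as (s + 12)·(s - 12).
Eigenvalues: -12, -3, 12.

-12, -3, 12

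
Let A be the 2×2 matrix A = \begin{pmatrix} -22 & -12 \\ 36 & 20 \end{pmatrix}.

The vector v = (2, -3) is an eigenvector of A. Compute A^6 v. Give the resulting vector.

First find the eigenvalue: Av = (-8, 12) = -4·(2, -3), so λ = -4.
Then A^6 v = λ^6·v = (-4)^6·(2, -3) = 4096·(2, -3) = (8192, -12288).

(8192, -12288)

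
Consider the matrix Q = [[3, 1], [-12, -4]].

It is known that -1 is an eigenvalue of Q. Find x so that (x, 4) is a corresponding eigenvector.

-1

We need (Q + 1I)v = 0.
Q + 1I = [[4, 1], [-12, -3]].
Row 1: (4)·x + (1)·4 = 0
Row 2: (-12)·x + (-3)·4 = 0
Solving gives x = -1.
Check: Q·(-1, 4) = (1, -4) = -1·(-1, 4).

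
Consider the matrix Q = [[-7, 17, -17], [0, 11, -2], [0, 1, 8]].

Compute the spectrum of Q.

Compute the characteristic polynomial p(λ) = det(λI - Q).
Expanding the 3×3 determinant: p(λ) = λ^3 - 12λ^2 - 43λ + 630.
Rational-root test: λ = -7 gives p(-7) = 0.
Dividing by (λ + 7) leaves λ^2 - 19λ + 90.
The quadratic factors as (λ - 9)·(λ - 10).
Eigenvalues: -7, 9, 10.

-7, 9, 10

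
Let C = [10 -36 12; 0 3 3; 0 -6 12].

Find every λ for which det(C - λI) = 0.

Set up det(lambda·I - C) = 0.
Expanding along the first row, p(lambda) = lambda^3 - 25·lambda^2 + 204·lambda - 540.
Since p(6) = 0, lambda = 6 is a root.
Factor out (lambda - 6): p(lambda) = (lambda - 6)·(lambda^2 - 19·lambda + 90).
The quadratic factors as (lambda - 9)·(lambda - 10).
Eigenvalues: 6, 9, 10.

6, 9, 10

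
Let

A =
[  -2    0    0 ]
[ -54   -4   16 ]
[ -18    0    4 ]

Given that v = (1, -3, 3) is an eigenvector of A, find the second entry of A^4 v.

-48

First find the eigenvalue: Av = (-2, 6, -6) = -2·(1, -3, 3), so λ = -2.
Then A^4 v = λ^4·v = (-2)^4·(1, -3, 3) = 16·(1, -3, 3) = (16, -48, 48).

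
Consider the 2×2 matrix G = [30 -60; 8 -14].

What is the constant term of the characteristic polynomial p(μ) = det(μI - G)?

60

p(0) = det(0·I − G) = det(−G) = (−1)^2·det(G).
det(G) = 60, so p(0) = 60.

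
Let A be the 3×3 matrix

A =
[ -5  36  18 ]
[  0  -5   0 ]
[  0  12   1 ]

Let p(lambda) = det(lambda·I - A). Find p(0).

p(0) = det(0·I − A) = det(−A) = (−1)^3·det(A).
det(A) = 25, so p(0) = -25.

-25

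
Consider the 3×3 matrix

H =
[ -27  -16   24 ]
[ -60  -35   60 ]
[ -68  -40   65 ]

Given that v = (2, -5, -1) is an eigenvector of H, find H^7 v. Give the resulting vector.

First find the eigenvalue: Hv = (2, -5, -1) = 1·(2, -5, -1), so λ = 1.
Then H^7 v = λ^7·v = 1^7·(2, -5, -1) = 1·(2, -5, -1) = (2, -5, -1).

(2, -5, -1)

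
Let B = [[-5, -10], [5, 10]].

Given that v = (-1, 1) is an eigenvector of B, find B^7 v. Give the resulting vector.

First find the eigenvalue: Bv = (-5, 5) = 5·(-1, 1), so λ = 5.
Then B^7 v = λ^7·v = 5^7·(-1, 1) = 78125·(-1, 1) = (-78125, 78125).

(-78125, 78125)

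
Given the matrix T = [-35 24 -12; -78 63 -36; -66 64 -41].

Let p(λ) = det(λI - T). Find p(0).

-45

p(0) = det(0·I − T) = det(−T) = (−1)^3·det(T).
det(T) = 45, so p(0) = -45.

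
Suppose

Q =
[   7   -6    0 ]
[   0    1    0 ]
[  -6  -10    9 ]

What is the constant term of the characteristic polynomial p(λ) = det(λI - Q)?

-63

p(0) = det(0·I − Q) = det(−Q) = (−1)^3·det(Q).
det(Q) = 63, so p(0) = -63.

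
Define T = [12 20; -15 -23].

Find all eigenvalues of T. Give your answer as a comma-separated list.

-8, -3

det(T - sI) = (12 - s)(-23 - s) - (20)·(-15) = s^2 + 11s + 24.
This factors as (s + 8)·(s + 3) = 0.
Eigenvalues: -8, -3.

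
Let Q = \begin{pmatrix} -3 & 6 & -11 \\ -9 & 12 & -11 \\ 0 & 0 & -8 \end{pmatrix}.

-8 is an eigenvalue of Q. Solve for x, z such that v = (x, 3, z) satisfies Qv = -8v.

3, 3

We need (Q + 8I)v = 0.
Q + 8I = [[5, 6, -11], [-9, 20, -11], [0, 0, 0]].
Row 1: (5)·x + (6)·3 + (-11)·z = 0
Row 2: (-9)·x + (20)·3 + (-11)·z = 0
Row 3: (0)·x + (0)·3 + (0)·z = 0
Solving gives x = 3, z = 3.
Check: Q·(3, 3, 3) = (-24, -24, -24) = -8·(3, 3, 3).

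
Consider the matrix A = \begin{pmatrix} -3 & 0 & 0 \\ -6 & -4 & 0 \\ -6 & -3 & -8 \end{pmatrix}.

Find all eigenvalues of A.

-8, -4, -3

A is lower triangular, so its eigenvalues are the diagonal entries.
Diagonal: -3, -4, -8.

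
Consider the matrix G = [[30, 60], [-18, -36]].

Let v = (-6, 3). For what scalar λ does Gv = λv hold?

0

Compute Gv: G·(-6, 3) = (0, 0).
Since Gv = λv, compare component 1: 0 = λ·-6, so λ = 0.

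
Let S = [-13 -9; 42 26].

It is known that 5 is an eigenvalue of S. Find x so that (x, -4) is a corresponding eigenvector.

We need (S - 5I)v = 0.
S - 5I = [[-18, -9], [42, 21]].
Row 1: (-18)·x + (-9)·-4 = 0
Row 2: (42)·x + (21)·-4 = 0
Solving gives x = 2.
Check: S·(2, -4) = (10, -20) = 5·(2, -4).

2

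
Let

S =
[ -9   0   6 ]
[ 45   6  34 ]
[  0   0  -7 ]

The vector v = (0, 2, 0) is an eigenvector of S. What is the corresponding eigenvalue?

Compute Sv: S·(0, 2, 0) = (0, 12, 0).
Since Sv = λv, compare component 2: 12 = λ·2, so λ = 6.

6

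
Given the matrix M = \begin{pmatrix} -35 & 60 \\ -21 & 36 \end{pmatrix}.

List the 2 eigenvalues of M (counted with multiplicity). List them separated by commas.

det(M - sI) = (-35 - s)(36 - s) - (60)·(-21) = s^2 - s.
This factors as s·(s - 1) = 0.
Eigenvalues: 0, 1.

0, 1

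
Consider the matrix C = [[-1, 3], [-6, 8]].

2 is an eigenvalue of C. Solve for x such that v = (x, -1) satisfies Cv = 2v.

We need (C - 2I)v = 0.
C - 2I = [[-3, 3], [-6, 6]].
Row 1: (-3)·x + (3)·-1 = 0
Row 2: (-6)·x + (6)·-1 = 0
Solving gives x = -1.
Check: C·(-1, -1) = (-2, -2) = 2·(-1, -1).

-1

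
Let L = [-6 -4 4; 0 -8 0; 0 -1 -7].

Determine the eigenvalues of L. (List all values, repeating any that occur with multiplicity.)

-8, -7, -6

Set up det(lambda·I - L) = 0.
Cofactor expansion gives p(lambda) = lambda^3 + 21·lambda^2 + 146·lambda + 336.
Since p(-7) = 0, lambda = -7 is a root.
Dividing by (lambda + 7) leaves lambda^2 + 14·lambda + 48.
The quadratic factors as (lambda + 8)·(lambda + 6).
Eigenvalues: -8, -7, -6.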